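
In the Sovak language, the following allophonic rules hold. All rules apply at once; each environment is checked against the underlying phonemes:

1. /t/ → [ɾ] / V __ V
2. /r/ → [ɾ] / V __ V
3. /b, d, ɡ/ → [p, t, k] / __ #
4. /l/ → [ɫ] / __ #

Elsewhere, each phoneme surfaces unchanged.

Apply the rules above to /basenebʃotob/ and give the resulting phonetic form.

/b/ — word-initial; rule 3 does not apply here → [b].
/b/ (between /e/ and /ʃ/) is in the target of rule 3 but the environment (word-finally) is not met → [b].
/t/ (between /o/ and /o/) occurs between two vowels → [ɾ] by rule 1.
/b/ (word-final): word-finally, so rule 3 applies → [p].

[basenebʃoɾop]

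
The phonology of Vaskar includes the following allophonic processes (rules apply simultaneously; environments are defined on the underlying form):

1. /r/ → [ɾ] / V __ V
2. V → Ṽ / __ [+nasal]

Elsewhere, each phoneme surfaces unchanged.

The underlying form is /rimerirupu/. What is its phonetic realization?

[rĩmeɾiɾupu]

/r/ (word-initial) is in the target of rule 1 but the environment (between two vowels) is not met → [r].
Rule 2 applies to /i/ (between /r/ and /m/: before a nasal consonant) → [ĩ].
/m/ — not in any rule's target class → [m].
/e/ — between /m/ and /r/; rule 2 does not apply here → [e].
/r/ (between /e/ and /i/) occurs between two vowels → [ɾ] by rule 1.
/i/ — between /r/ and /r/; rule 2 does not apply here → [i].
Rule 1 applies to /r/ (between /i/ and /u/: between two vowels) → [ɾ].
/u/ (between /r/ and /p/) fails the environment for rule 2, so it stays [u].
/p/ — not in any rule's target class → [p].
/u/ (word-final) is in the target of rule 2 but the environment (before a nasal consonant) is not met → [u].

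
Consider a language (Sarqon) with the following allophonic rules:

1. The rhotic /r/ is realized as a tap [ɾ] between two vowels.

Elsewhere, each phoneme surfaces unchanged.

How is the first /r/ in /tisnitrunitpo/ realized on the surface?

/r/ (between /t/ and /u/) fails the environment for rule 1, so it stays [r].

[r]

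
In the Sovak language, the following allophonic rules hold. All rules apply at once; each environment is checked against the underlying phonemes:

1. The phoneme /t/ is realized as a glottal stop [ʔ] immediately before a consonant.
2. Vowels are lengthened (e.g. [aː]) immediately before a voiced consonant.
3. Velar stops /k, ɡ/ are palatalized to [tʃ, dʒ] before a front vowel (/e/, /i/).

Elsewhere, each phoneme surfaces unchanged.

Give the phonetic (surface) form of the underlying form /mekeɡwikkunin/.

[metʃeːɡwikkuːniːn]

/m/ — not in any rule's target class → [m].
/e/ (between /m/ and /k/): rule 2 targets it, but not before a voiced consonant → unchanged [e].
/k/ (between /e/ and /e/) occurs before a front vowel → [tʃ] by rule 3.
/e/ (between /k/ and /ɡ/): before a voiced consonant, so rule 2 applies → [eː].
/ɡ/ (between /e/ and /w/) fails the environment for rule 3, so it stays [ɡ].
/w/ (between /ɡ/ and /i/) is unaffected → [w].
/i/ (between /w/ and /k/): rule 2 targets it, but not before a voiced consonant → unchanged [i].
/k/ — between /i/ and /k/; rule 3 does not apply here → [k].
/k/ (between /k/ and /u/) is in the target of rule 3 but the environment (before a front vowel) is not met → [k].
Rule 2 applies to /u/ (between /k/ and /n/: before a voiced consonant) → [uː].
/n/ — not in any rule's target class → [n].
/i/ (between /n/ and /n/): before a voiced consonant, so rule 2 applies → [iː].
/n/ (word-final): no rule targets it → [n].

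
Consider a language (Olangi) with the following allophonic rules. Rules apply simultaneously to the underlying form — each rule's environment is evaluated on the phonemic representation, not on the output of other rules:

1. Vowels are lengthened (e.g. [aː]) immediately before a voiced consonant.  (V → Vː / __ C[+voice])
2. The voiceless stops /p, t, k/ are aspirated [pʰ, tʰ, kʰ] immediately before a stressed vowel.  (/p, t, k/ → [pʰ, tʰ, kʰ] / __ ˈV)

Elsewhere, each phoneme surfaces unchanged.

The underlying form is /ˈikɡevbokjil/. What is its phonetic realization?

[ˈikɡeːvbokjiːl]

/i/ (word-initial) is in the target of rule 1 but the environment (before a voiced consonant) is not met → [i].
/k/ — between /i/ and /ɡ/; rule 2 does not apply here → [k].
/e/ (between /ɡ/ and /v/) occurs before a voiced consonant → [eː] by rule 1.
/o/ (between /b/ and /k/): rule 1 targets it, but not before a voiced consonant → unchanged [o].
/k/ — between /o/ and /j/; rule 2 does not apply here → [k].
/i/ (between /j/ and /l/): before a voiced consonant, so rule 1 applies → [iː].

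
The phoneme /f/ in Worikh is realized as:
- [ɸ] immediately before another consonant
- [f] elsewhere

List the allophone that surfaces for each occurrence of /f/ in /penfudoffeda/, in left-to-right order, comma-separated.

[f], [ɸ], [f]

Occurrence 1 (position 4): no conditioning environment matches → elsewhere allophone [f].
Occurrence 2 (position 8): immediately before another consonant → [ɸ].
Occurrence 3 (position 9): no conditioning environment matches → elsewhere allophone [f].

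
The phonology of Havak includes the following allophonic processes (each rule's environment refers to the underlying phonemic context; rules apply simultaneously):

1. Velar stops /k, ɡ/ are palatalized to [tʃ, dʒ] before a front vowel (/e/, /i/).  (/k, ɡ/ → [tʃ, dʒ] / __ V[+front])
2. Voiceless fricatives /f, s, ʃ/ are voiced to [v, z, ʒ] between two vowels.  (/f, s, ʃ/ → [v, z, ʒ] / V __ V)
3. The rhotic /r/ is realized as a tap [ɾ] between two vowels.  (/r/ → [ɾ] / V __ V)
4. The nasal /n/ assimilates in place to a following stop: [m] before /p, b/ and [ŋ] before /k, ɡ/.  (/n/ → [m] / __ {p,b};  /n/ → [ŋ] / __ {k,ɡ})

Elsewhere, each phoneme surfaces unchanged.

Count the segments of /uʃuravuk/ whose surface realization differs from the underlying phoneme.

2

Segments that undergo a rule: /ʃ/ → [ʒ] (rule 2); /r/ → [ɾ] (rule 3).
All other segments surface unchanged.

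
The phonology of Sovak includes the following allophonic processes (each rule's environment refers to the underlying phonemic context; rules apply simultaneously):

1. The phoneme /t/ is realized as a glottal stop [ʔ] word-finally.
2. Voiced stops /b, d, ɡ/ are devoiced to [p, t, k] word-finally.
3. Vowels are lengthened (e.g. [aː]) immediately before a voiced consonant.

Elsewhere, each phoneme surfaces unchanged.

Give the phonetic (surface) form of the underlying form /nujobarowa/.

[nuːjoːbaːroːwa]

/n/ — not in any rule's target class → [n].
/u/ meets the environment for rule 3 (before a voiced consonant) → [uː].
/j/ — not in any rule's target class → [j].
/o/ (between /j/ and /b/): before a voiced consonant, so rule 3 applies → [oː].
/b/ (between /o/ and /a/) is in the target of rule 2 but the environment (word-finally) is not met → [b].
/a/ (between /b/ and /r/): before a voiced consonant, so rule 3 applies → [aː].
/r/ (between /a/ and /o/) is unaffected → [r].
/o/ (between /r/ and /w/): before a voiced consonant, so rule 3 applies → [oː].
/w/ stays [w].
/a/ (word-final) fails the environment for rule 3, so it stays [a].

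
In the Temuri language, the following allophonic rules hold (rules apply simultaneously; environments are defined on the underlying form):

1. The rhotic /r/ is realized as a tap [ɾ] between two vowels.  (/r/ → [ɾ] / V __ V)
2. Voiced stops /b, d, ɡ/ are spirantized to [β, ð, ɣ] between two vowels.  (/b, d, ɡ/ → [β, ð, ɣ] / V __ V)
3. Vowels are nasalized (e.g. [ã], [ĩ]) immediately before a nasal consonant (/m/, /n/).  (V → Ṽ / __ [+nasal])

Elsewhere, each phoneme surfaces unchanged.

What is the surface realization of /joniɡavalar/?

/o/ (between /j/ and /n/): before a nasal consonant, so rule 3 applies → [õ].
/i/ (between /n/ and /ɡ/) fails the environment for rule 3, so it stays [i].
/ɡ/ (between /i/ and /a/): between two vowels, so rule 2 applies → [ɣ].
/a/ — between /ɡ/ and /v/; rule 3 does not apply here → [a].
/a/ (between /v/ and /l/): rule 3 targets it, but not before a nasal consonant → unchanged [a].
/a/ (between /l/ and /r/) is in the target of rule 3 but the environment (before a nasal consonant) is not met → [a].
/r/ (word-final): rule 1 targets it, but not between two vowels → unchanged [r].

[jõniɣavalar]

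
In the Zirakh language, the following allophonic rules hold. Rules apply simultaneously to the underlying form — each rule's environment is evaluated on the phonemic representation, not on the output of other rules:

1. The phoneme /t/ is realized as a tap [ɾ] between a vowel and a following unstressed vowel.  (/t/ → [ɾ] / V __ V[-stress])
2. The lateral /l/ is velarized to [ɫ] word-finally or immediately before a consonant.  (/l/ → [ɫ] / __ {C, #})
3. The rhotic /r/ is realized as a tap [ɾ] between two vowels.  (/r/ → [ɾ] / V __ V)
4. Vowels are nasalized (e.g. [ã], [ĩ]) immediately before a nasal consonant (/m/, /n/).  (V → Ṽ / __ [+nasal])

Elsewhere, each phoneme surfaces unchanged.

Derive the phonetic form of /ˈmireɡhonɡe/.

[ˈmiɾeɡhõnɡe]

/i/ (between /m/ and /r/) is in the target of rule 4 but the environment (before a nasal consonant) is not met → [i].
/r/ meets the environment for rule 3 (between two vowels) → [ɾ].
/e/ (between /r/ and /ɡ/) fails the environment for rule 4, so it stays [e].
/o/ — between /h/ and /n/, before a nasal consonant — surfaces as [õ] (rule 4).
/e/ (word-final): rule 4 targets it, but not before a nasal consonant → unchanged [e].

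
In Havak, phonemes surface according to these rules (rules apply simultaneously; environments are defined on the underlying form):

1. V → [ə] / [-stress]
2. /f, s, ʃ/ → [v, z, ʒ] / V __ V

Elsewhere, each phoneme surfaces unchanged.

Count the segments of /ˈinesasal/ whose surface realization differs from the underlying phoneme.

5

Segments that undergo a rule: /e/ → [ə] (rule 1); /s/ → [z] (rule 2); /a/ → [ə] (rule 1); /s/ → [z] (rule 2); /a/ → [ə] (rule 1).
All other segments surface unchanged.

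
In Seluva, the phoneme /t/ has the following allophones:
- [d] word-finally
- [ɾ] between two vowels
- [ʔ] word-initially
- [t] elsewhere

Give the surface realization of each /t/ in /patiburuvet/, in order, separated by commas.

Occurrence 1 (position 3): between two vowels → [ɾ].
Occurrence 2 (position 11): word-finally → [d].

[ɾ], [d]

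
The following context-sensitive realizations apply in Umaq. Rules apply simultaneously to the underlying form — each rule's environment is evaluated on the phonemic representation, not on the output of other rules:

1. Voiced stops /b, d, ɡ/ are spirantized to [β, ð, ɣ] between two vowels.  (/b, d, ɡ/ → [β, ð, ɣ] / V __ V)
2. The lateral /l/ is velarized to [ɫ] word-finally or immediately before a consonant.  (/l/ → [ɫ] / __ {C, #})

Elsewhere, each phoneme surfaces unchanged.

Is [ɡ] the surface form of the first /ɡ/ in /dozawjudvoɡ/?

Yes

/ɡ/ (word-final): rule 1 targets it, but not between two vowels → unchanged [ɡ].
The actual realization is [ɡ], which matches [ɡ].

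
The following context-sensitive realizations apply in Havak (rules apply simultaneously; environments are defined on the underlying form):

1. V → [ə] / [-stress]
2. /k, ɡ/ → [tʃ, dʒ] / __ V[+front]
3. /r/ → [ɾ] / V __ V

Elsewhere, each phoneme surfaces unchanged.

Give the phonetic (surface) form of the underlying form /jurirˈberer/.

/j/ — not in any rule's target class → [j].
/u/ — between /j/ and /r/, in an unstressed syllable — surfaces as [ə] (rule 1).
/r/ (between /u/ and /i/) occurs between two vowels → [ɾ] by rule 3.
/i/ (between /r/ and /r/): in an unstressed syllable, so rule 1 applies → [ə].
/r/ (between /i/ and /b/) fails the environment for rule 3, so it stays [r].
/b/ stays [b].
/e/ (between /b/ and /r/) is in the target of rule 1 but the environment (in an unstressed syllable) is not met → [e].
/r/ (between /e/ and /e/) occurs between two vowels → [ɾ] by rule 3.
/e/ — between /r/ and /r/, in an unstressed syllable — surfaces as [ə] (rule 1).
/r/ (word-final) fails the environment for rule 3, so it stays [r].

[jəɾərˈbeɾər]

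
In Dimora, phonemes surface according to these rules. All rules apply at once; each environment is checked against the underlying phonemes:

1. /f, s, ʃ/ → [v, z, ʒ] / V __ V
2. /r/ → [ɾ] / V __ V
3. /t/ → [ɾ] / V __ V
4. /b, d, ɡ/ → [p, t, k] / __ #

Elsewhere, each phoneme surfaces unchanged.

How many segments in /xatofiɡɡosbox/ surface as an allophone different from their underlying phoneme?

Segments that undergo a rule: /t/ → [ɾ] (rule 3); /f/ → [v] (rule 1).
All other segments surface unchanged.

2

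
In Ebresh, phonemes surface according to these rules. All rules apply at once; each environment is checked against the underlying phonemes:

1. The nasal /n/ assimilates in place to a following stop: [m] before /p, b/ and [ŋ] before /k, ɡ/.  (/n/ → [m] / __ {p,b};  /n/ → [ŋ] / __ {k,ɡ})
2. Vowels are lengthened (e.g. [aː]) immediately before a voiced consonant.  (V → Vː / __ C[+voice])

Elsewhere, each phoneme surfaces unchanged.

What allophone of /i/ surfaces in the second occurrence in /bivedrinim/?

[iː]

/i/ (between /r/ and /n/): before a voiced consonant, so rule 2 applies → [iː].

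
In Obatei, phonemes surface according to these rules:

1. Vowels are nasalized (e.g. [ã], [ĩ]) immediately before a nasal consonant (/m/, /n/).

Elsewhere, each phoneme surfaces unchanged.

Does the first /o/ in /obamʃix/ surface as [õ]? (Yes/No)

/o/ (word-initial): rule 1 targets it, but not before a nasal consonant → unchanged [o].
The actual realization is [o], not [õ].

No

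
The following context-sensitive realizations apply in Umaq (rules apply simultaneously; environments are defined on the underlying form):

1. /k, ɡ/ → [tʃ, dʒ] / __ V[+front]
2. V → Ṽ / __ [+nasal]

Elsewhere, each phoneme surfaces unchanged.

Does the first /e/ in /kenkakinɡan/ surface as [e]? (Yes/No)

No

/e/ meets the environment for rule 2 (before a nasal consonant) → [ẽ].
The actual realization is [ẽ], not [e].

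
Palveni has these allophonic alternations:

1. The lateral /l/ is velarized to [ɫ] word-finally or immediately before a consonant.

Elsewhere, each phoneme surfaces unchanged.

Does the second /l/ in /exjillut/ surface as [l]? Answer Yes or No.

Yes

/l/ — between /l/ and /u/; rule 1 does not apply here → [l].
The actual realization is [l], which matches [l].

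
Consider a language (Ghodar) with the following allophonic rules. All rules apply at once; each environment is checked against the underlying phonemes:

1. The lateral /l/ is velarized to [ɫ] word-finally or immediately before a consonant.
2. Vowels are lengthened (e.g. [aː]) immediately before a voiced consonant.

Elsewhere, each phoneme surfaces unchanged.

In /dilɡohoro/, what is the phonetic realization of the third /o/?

/o/ — word-final; rule 2 does not apply here → [o].

[o]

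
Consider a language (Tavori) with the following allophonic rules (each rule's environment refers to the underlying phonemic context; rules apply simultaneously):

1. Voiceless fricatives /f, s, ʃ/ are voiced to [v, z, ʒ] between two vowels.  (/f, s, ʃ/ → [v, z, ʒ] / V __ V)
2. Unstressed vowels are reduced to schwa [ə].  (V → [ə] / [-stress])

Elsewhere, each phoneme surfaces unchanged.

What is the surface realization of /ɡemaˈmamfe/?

/ɡ/ (word-initial): no rule targets it → [ɡ].
/e/ — between /ɡ/ and /m/, in an unstressed syllable — surfaces as [ə] (rule 2).
/m/ stays [m].
/a/ meets the environment for rule 2 (in an unstressed syllable) → [ə].
/m/ (between /a/ and /a/): no rule targets it → [m].
/a/ (between /m/ and /m/): rule 2 targets it, but not in an unstressed syllable → unchanged [a].
/m/ — not in any rule's target class → [m].
/f/ (between /m/ and /e/) fails the environment for rule 1, so it stays [f].
/e/ (word-final): in an unstressed syllable, so rule 2 applies → [ə].

[ɡəməˈmamfə]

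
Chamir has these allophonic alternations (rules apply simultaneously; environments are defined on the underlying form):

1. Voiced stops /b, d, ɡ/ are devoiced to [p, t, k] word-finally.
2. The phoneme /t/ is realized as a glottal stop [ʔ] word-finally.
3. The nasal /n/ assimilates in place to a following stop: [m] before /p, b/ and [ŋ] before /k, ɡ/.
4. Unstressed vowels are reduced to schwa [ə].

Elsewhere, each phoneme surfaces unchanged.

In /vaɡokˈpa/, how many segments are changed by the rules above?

2

Segments that undergo a rule: /a/ → [ə] (rule 4); /o/ → [ə] (rule 4).
All other segments surface unchanged.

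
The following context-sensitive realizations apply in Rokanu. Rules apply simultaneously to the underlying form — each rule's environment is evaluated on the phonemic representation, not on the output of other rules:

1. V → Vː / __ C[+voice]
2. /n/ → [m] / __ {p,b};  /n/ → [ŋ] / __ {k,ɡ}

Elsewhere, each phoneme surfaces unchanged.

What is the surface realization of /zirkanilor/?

/z/ stays [z].
/i/ (between /z/ and /r/) occurs before a voiced consonant → [iː] by rule 1.
/r/ — not in any rule's target class → [r].
/k/ (between /r/ and /a/): no rule targets it → [k].
Rule 1 applies to /a/ (between /k/ and /n/: before a voiced consonant) → [aː].
/n/ (between /a/ and /i/) fails the environment for rule 2, so it stays [n].
/i/ (between /n/ and /l/) occurs before a voiced consonant → [iː] by rule 1.
/l/ — not in any rule's target class → [l].
Rule 1 applies to /o/ (between /l/ and /r/: before a voiced consonant) → [oː].
/r/ (word-final) is unaffected → [r].

[ziːrkaːniːloːr]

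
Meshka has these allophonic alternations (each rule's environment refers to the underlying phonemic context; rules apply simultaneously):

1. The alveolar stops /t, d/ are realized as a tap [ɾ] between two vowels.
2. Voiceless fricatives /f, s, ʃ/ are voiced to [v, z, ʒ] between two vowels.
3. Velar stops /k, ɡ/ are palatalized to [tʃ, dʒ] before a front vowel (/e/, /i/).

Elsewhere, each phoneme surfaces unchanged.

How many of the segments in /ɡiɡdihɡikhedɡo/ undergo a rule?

2

Segments that undergo a rule: /ɡ/ → [dʒ] (rule 3); /ɡ/ → [dʒ] (rule 3).
All other segments surface unchanged.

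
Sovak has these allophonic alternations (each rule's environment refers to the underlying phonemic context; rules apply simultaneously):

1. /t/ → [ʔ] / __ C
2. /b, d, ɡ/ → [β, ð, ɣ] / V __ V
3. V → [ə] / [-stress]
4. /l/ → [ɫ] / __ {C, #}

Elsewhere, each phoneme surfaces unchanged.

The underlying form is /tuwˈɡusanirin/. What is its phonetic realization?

/t/ — word-initial; rule 1 does not apply here → [t].
/u/ meets the environment for rule 3 (in an unstressed syllable) → [ə].
/w/ (between /u/ and /ɡ/) is unaffected → [w].
/ɡ/ (between /w/ and /u/) fails the environment for rule 2, so it stays [ɡ].
/u/ (between /ɡ/ and /s/) is in the target of rule 3 but the environment (in an unstressed syllable) is not met → [u].
/s/ stays [s].
/a/ (between /s/ and /n/) occurs in an unstressed syllable → [ə] by rule 3.
/n/ — not in any rule's target class → [n].
/i/ (between /n/ and /r/): in an unstressed syllable, so rule 3 applies → [ə].
/r/ — not in any rule's target class → [r].
Rule 3 applies to /i/ (between /r/ and /n/: in an unstressed syllable) → [ə].
/n/ (word-final): no rule targets it → [n].

[təwˈɡusənərən]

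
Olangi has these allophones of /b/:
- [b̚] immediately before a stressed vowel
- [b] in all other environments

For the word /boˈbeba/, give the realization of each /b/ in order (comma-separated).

[b], [b̚], [b]

Occurrence 1 (position 1): no conditioning environment matches → elsewhere allophone [b].
Occurrence 2 (position 3): immediately before a stressed vowel → [b̚].
Occurrence 3 (position 5): no conditioning environment matches → elsewhere allophone [b].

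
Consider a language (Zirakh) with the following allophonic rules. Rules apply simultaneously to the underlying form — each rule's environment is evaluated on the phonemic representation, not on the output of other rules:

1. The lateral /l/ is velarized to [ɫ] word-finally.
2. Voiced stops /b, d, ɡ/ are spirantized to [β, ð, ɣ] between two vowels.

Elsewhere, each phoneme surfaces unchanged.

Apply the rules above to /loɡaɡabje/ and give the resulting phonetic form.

[loɣaɣabje]

/l/ (word-initial) is in the target of rule 1 but the environment (word-finally) is not met → [l].
/ɡ/ meets the environment for rule 2 (between two vowels) → [ɣ].
/ɡ/ meets the environment for rule 2 (between two vowels) → [ɣ].
/b/ (between /a/ and /j/) is in the target of rule 2 but the environment (between two vowels) is not met → [b].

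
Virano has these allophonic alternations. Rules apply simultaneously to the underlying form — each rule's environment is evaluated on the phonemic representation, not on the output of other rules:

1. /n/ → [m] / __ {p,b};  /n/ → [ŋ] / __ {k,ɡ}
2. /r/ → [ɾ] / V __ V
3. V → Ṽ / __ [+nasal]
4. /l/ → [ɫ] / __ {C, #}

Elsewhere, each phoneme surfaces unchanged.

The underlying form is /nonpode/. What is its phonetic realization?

/n/ (word-initial): rule 1 targets it, but not before a labial or velar stop → unchanged [n].
/o/ — between /n/ and /n/, before a nasal consonant — surfaces as [õ] (rule 3).
/n/ — between /o/ and /p/, before a labial or velar stop — surfaces as [m] (rule 1).
/p/ (between /n/ and /o/): no rule targets it → [p].
/o/ (between /p/ and /d/) is in the target of rule 3 but the environment (before a nasal consonant) is not met → [o].
/d/ (between /o/ and /e/) is unaffected → [d].
/e/ (word-final) fails the environment for rule 3, so it stays [e].

[nõmpode]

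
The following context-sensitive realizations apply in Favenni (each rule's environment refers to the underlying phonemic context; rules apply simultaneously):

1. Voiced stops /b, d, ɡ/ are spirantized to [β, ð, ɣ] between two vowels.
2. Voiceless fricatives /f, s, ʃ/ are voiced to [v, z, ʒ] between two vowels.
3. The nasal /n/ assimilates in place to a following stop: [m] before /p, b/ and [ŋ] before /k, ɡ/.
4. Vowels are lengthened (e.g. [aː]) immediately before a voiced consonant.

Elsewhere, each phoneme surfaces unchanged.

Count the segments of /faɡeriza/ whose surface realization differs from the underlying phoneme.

4

Segments that undergo a rule: /a/ → [aː] (rule 4); /ɡ/ → [ɣ] (rule 1); /e/ → [eː] (rule 4); /i/ → [iː] (rule 4).
All other segments surface unchanged.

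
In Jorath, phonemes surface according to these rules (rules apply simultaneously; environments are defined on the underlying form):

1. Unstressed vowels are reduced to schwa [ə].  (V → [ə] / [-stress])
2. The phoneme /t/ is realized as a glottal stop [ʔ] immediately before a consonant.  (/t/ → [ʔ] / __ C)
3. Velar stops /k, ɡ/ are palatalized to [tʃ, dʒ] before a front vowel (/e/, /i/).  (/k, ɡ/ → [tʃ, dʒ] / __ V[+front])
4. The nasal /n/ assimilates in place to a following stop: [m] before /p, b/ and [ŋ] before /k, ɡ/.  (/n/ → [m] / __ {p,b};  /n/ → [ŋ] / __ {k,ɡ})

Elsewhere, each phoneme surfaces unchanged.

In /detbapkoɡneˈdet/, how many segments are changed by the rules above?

5

Segments that undergo a rule: /e/ → [ə] (rule 1); /t/ → [ʔ] (rule 2); /a/ → [ə] (rule 1); /o/ → [ə] (rule 1); /e/ → [ə] (rule 1).
All other segments surface unchanged.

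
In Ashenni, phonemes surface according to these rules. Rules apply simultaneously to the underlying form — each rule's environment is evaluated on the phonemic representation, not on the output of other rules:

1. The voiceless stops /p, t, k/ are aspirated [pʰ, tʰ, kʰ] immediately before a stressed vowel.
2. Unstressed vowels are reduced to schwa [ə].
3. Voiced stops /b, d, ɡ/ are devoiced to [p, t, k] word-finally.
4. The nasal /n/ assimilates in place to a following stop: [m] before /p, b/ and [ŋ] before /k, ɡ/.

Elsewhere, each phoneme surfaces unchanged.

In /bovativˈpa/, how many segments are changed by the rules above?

Segments that undergo a rule: /o/ → [ə] (rule 2); /a/ → [ə] (rule 2); /i/ → [ə] (rule 2); /p/ → [pʰ] (rule 1).
All other segments surface unchanged.

4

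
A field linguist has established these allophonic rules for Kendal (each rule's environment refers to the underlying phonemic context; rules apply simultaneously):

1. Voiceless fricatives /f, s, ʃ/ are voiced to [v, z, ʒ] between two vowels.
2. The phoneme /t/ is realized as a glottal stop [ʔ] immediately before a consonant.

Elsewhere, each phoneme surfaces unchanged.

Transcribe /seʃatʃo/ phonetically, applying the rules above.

/s/ (word-initial) fails the environment for rule 1, so it stays [s].
/e/ stays [e].
/ʃ/ — between /e/ and /a/, between two vowels — surfaces as [ʒ] (rule 1).
/a/ (between /ʃ/ and /t/) is unaffected → [a].
Rule 2 applies to /t/ (between /a/ and /ʃ/: immediately before a consonant) → [ʔ].
/ʃ/ (between /t/ and /o/) fails the environment for rule 1, so it stays [ʃ].
/o/ (word-final) is unaffected → [o].

[seʒaʔʃo]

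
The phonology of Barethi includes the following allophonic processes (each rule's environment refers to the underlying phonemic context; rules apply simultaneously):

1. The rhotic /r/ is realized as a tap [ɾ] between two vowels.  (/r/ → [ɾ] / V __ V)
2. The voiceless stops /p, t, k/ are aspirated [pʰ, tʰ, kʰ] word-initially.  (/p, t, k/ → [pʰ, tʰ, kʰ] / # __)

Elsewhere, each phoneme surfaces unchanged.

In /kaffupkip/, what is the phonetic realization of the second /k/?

[k]

/k/ (between /p/ and /i/) is in the target of rule 2 but the environment (word-initially) is not met → [k].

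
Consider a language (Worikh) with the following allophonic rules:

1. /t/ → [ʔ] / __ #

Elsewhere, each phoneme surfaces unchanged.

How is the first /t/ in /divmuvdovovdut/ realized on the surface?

/t/ (word-final) occurs word-finally → [ʔ] by rule 1.

[ʔ]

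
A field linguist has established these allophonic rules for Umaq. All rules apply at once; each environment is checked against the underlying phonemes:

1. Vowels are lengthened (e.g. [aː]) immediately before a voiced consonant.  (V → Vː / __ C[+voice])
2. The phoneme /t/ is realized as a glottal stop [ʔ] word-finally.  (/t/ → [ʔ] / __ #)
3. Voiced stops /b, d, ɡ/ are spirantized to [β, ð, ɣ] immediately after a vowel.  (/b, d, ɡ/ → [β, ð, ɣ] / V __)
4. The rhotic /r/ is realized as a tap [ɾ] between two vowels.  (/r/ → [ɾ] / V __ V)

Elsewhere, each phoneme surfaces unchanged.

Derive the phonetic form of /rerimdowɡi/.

/r/ (word-initial) is in the target of rule 4 but the environment (between two vowels) is not met → [r].
/e/ (between /r/ and /r/): before a voiced consonant, so rule 1 applies → [eː].
/r/ meets the environment for rule 4 (between two vowels) → [ɾ].
/i/ (between /r/ and /m/) occurs before a voiced consonant → [iː] by rule 1.
/d/ — between /m/ and /o/; rule 3 does not apply here → [d].
/o/ (between /d/ and /w/): before a voiced consonant, so rule 1 applies → [oː].
/ɡ/ (between /w/ and /i/) is in the target of rule 3 but the environment (immediately after a vowel) is not met → [ɡ].
/i/ — word-final; rule 1 does not apply here → [i].

[reːɾiːmdoːwɡi]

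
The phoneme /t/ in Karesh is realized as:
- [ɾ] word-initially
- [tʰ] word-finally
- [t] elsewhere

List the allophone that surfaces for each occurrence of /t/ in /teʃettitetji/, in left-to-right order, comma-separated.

Occurrence 1 (position 1): word-initially → [ɾ].
Occurrence 2 (position 5): no conditioning environment matches → elsewhere allophone [t].
Occurrence 3 (position 6): no conditioning environment matches → elsewhere allophone [t].
Occurrence 4 (position 8): no conditioning environment matches → elsewhere allophone [t].
Occurrence 5 (position 10): no conditioning environment matches → elsewhere allophone [t].

[ɾ], [t], [t], [t], [t]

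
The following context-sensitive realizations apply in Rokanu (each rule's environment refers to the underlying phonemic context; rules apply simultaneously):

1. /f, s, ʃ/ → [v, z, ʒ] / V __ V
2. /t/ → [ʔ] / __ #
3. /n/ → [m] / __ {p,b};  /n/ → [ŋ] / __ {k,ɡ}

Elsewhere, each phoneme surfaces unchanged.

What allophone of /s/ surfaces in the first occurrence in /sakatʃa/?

/s/ — word-initial; rule 1 does not apply here → [s].

[s]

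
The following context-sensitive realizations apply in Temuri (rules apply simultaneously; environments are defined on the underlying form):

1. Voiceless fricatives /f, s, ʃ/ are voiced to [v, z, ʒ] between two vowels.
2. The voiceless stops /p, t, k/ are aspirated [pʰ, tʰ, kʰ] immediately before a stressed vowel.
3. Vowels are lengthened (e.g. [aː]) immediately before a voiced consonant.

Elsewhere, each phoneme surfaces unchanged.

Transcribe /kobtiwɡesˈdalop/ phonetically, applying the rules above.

/k/ (word-initial) is in the target of rule 2 but the environment (immediately before a stressed vowel) is not met → [k].
/o/ (between /k/ and /b/) occurs before a voiced consonant → [oː] by rule 3.
/t/ (between /b/ and /i/) fails the environment for rule 2, so it stays [t].
/i/ — between /t/ and /w/, before a voiced consonant — surfaces as [iː] (rule 3).
/e/ (between /ɡ/ and /s/) is in the target of rule 3 but the environment (before a voiced consonant) is not met → [e].
/s/ (between /e/ and /d/) fails the environment for rule 1, so it stays [s].
Rule 3 applies to /a/ (between /d/ and /l/: before a voiced consonant) → [aː].
/o/ (between /l/ and /p/) is in the target of rule 3 but the environment (before a voiced consonant) is not met → [o].
/p/ (word-final): rule 2 targets it, but not immediately before a stressed vowel → unchanged [p].

[koːbtiːwɡesˈdaːlop]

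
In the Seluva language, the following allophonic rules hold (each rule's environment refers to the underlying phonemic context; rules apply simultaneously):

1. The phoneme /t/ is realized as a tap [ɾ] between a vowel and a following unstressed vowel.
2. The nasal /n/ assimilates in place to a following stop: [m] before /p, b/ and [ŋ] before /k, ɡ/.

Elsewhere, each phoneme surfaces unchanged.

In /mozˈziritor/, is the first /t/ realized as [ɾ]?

/t/ meets the environment for rule 1 (between a vowel and a following unstressed vowel) → [ɾ].
The actual realization is [ɾ], which matches [ɾ].

Yes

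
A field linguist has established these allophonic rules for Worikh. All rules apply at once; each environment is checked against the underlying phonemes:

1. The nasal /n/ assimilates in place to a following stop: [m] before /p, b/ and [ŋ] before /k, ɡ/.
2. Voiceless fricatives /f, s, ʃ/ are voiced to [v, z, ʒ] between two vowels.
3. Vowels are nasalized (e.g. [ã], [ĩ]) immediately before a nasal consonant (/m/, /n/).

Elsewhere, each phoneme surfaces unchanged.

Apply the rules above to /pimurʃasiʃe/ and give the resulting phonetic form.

[pĩmurʃaziʒe]

/i/ — between /p/ and /m/, before a nasal consonant — surfaces as [ĩ] (rule 3).
/u/ (between /m/ and /r/) fails the environment for rule 3, so it stays [u].
/ʃ/ (between /r/ and /a/) is in the target of rule 2 but the environment (between two vowels) is not met → [ʃ].
/a/ (between /ʃ/ and /s/) is in the target of rule 3 but the environment (before a nasal consonant) is not met → [a].
/s/ — between /a/ and /i/, between two vowels — surfaces as [z] (rule 2).
/i/ (between /s/ and /ʃ/) fails the environment for rule 3, so it stays [i].
/ʃ/ meets the environment for rule 2 (between two vowels) → [ʒ].
/e/ (word-final) fails the environment for rule 3, so it stays [e].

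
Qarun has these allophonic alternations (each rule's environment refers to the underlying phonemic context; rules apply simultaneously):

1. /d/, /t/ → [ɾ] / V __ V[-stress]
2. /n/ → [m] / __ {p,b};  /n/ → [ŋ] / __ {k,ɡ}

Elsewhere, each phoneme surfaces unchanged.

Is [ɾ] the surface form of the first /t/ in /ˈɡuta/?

Yes

Rule 1 applies to /t/ (between /u/ and /a/: between a vowel and a following unstressed vowel) → [ɾ].
The actual realization is [ɾ], which matches [ɾ].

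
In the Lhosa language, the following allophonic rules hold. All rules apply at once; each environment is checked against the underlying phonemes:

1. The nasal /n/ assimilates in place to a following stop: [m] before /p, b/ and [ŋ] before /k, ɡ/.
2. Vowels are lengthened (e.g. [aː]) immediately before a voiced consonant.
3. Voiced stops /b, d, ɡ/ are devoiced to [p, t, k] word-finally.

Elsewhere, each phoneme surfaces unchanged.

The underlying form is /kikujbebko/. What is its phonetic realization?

/k/ — not in any rule's target class → [k].
/i/ (between /k/ and /k/): rule 2 targets it, but not before a voiced consonant → unchanged [i].
/k/ stays [k].
/u/ (between /k/ and /j/) occurs before a voiced consonant → [uː] by rule 2.
/j/ (between /u/ and /b/): no rule targets it → [j].
/b/ (between /j/ and /e/) fails the environment for rule 3, so it stays [b].
/e/ (between /b/ and /b/): before a voiced consonant, so rule 2 applies → [eː].
/b/ (between /e/ and /k/) fails the environment for rule 3, so it stays [b].
/k/ (between /b/ and /o/): no rule targets it → [k].
/o/ (word-final): rule 2 targets it, but not before a voiced consonant → unchanged [o].

[kikuːjbeːbko]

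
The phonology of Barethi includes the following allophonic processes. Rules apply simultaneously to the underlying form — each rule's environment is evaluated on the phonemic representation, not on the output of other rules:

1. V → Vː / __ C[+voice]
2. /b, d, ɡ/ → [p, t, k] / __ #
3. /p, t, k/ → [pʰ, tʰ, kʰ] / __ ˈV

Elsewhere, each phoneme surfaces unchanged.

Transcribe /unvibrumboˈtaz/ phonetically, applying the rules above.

[uːnviːbruːmboˈtʰaːz]

/u/ — word-initial, before a voiced consonant — surfaces as [uː] (rule 1).
/n/ stays [n].
/v/ — not in any rule's target class → [v].
/i/ (between /v/ and /b/) occurs before a voiced consonant → [iː] by rule 1.
/b/ — between /i/ and /r/; rule 2 does not apply here → [b].
/r/ (between /b/ and /u/): no rule targets it → [r].
Rule 1 applies to /u/ (between /r/ and /m/: before a voiced consonant) → [uː].
/m/ (between /u/ and /b/) is unaffected → [m].
/b/ (between /m/ and /o/): rule 2 targets it, but not word-finally → unchanged [b].
/o/ — between /b/ and /t/; rule 1 does not apply here → [o].
/t/ meets the environment for rule 3 (immediately before a stressed vowel) → [tʰ].
/a/ (between /t/ and /z/): before a voiced consonant, so rule 1 applies → [aː].
/z/ (word-final) is unaffected → [z].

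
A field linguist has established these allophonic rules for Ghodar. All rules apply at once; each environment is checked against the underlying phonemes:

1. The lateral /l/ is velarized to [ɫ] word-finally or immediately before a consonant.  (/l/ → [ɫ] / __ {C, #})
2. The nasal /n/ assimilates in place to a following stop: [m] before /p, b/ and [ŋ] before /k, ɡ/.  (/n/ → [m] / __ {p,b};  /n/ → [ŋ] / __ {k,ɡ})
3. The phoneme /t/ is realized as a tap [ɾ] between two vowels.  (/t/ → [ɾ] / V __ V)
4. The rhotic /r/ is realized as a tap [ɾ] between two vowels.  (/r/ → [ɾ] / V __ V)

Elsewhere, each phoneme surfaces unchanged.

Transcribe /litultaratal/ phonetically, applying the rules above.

/l/ (word-initial): rule 1 targets it, but not word-finally or immediately before a consonant → unchanged [l].
/t/ meets the environment for rule 3 (between two vowels) → [ɾ].
/l/ — between /u/ and /t/, word-finally or immediately before a consonant — surfaces as [ɫ] (rule 1).
/t/ (between /l/ and /a/) fails the environment for rule 3, so it stays [t].
/r/ — between /a/ and /a/, between two vowels — surfaces as [ɾ] (rule 4).
Rule 3 applies to /t/ (between /a/ and /a/: between two vowels) → [ɾ].
/l/ (word-final) occurs word-finally or immediately before a consonant → [ɫ] by rule 1.

[liɾuɫtaɾaɾaɫ]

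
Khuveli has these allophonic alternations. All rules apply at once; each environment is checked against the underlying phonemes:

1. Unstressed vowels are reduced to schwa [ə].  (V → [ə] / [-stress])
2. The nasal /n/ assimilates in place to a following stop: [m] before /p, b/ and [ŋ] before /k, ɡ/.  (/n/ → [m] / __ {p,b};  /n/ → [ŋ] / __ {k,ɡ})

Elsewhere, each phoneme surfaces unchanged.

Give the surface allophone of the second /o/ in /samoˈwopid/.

[o]

/o/ (between /w/ and /p/): rule 1 targets it, but not in an unstressed syllable → unchanged [o].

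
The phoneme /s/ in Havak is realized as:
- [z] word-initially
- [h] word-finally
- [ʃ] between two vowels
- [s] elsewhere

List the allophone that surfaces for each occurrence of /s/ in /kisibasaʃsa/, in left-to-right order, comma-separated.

[ʃ], [ʃ], [s]

Occurrence 1 (position 3): between two vowels → [ʃ].
Occurrence 2 (position 7): between two vowels → [ʃ].
Occurrence 3 (position 10): no conditioning environment matches → elsewhere allophone [s].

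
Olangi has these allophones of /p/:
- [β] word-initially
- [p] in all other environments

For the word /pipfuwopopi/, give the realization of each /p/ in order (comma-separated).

Occurrence 1 (position 1): word-initially → [β].
Occurrence 2 (position 3): no conditioning environment matches → elsewhere allophone [p].
Occurrence 3 (position 8): no conditioning environment matches → elsewhere allophone [p].
Occurrence 4 (position 10): no conditioning environment matches → elsewhere allophone [p].

[β], [p], [p], [p]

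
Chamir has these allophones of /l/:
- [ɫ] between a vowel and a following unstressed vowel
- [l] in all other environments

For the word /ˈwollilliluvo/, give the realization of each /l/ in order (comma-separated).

[l], [l], [l], [l], [ɫ]

Occurrence 1 (position 3): no conditioning environment matches → elsewhere allophone [l].
Occurrence 2 (position 4): no conditioning environment matches → elsewhere allophone [l].
Occurrence 3 (position 6): no conditioning environment matches → elsewhere allophone [l].
Occurrence 4 (position 7): no conditioning environment matches → elsewhere allophone [l].
Occurrence 5 (position 9): between a vowel and a following unstressed vowel → [ɫ].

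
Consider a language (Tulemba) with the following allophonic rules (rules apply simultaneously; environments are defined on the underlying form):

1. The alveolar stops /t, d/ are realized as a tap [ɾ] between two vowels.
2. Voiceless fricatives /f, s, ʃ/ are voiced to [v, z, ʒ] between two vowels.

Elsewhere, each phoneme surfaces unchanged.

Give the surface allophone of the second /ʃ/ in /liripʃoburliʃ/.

[ʃ]

/ʃ/ (word-final) is in the target of rule 2 but the environment (between two vowels) is not met → [ʃ].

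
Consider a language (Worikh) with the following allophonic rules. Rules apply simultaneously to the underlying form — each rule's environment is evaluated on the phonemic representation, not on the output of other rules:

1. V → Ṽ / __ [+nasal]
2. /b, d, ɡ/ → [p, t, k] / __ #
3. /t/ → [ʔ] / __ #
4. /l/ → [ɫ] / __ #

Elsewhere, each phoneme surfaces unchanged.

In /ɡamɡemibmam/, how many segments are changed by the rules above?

Segments that undergo a rule: /a/ → [ã] (rule 1); /e/ → [ẽ] (rule 1); /a/ → [ã] (rule 1).
All other segments surface unchanged.

3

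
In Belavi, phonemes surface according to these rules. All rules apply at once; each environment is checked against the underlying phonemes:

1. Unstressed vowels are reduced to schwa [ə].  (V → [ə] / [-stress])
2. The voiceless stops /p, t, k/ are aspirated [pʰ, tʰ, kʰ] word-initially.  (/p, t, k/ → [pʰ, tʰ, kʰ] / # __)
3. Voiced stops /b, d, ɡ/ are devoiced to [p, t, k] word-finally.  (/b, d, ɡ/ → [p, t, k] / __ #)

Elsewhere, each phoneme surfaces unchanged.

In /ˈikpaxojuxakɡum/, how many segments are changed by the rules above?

Segments that undergo a rule: /a/ → [ə] (rule 1); /o/ → [ə] (rule 1); /u/ → [ə] (rule 1); /a/ → [ə] (rule 1); /u/ → [ə] (rule 1).
All other segments surface unchanged.

5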